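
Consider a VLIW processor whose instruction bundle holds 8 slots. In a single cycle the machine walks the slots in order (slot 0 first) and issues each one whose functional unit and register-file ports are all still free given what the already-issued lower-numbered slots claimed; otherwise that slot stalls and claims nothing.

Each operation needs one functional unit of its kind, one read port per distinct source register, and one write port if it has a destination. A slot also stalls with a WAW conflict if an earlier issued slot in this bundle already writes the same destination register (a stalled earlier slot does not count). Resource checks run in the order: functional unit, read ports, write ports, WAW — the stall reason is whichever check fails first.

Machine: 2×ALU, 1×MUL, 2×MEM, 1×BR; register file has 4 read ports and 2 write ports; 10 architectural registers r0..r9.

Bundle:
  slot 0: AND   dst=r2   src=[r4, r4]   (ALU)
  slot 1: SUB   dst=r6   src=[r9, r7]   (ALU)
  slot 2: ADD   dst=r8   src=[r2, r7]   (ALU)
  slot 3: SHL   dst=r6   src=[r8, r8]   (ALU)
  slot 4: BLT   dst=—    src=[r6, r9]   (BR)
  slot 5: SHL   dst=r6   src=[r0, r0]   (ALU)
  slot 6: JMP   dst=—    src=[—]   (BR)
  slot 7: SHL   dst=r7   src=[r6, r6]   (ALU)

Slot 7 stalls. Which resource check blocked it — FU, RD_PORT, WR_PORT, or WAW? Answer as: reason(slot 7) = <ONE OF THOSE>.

#0 ALU src=r4,r4 dispatched  <A:1 Mu:1 Ld:2 B:1 rd:3 wr:1>
#1 ALU src=r9,r7 dispatched  <A:0 Mu:1 Ld:2 B:1 rd:1 wr:0>
#2 ALU src=r2,r7 held:FU  <A:0 Mu:1 Ld:2 B:1 rd:1 wr:0>
#3 ALU src=r8,r8 held:FU  <A:0 Mu:1 Ld:2 B:1 rd:1 wr:0>
#4 BR src=r6,r9 held:RD_PORT  <A:0 Mu:1 Ld:2 B:1 rd:1 wr:0>
#5 ALU src=r0,r0 held:FU  <A:0 Mu:1 Ld:2 B:1 rd:1 wr:0>
#6 BR src=- dispatched  <A:0 Mu:1 Ld:2 B:0 rd:1 wr:0>
#7 ALU src=r6,r6 held:FU  <A:0 Mu:1 Ld:2 B:0 rd:1 wr:0>

reason(slot 7) = FU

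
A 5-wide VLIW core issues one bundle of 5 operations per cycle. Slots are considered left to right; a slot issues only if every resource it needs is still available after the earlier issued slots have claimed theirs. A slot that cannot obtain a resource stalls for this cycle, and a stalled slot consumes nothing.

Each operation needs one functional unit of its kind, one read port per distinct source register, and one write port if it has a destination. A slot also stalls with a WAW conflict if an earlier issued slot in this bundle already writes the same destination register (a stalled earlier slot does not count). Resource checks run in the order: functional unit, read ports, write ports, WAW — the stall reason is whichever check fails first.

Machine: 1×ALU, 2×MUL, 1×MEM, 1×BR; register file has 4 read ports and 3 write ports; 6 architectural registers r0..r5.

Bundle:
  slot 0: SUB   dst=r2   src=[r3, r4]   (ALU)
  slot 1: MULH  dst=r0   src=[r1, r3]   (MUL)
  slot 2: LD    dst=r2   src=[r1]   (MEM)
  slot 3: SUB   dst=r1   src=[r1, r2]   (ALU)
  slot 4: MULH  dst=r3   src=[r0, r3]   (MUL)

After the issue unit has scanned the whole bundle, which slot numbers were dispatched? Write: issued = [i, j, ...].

#0 ALU src=r3,r4 dispatched  <A:0 Mu:2 Ld:1 B:1 rd:2 wr:2>
#1 MUL src=r1,r3 dispatched  <A:0 Mu:1 Ld:1 B:1 rd:0 wr:1>
#2 MEM src=r1 held:RD_PORT  <A:0 Mu:1 Ld:1 B:1 rd:0 wr:1>
#3 ALU src=r1,r2 held:FU  <A:0 Mu:1 Ld:1 B:1 rd:0 wr:1>
#4 MUL src=r0,r3 held:RD_PORT  <A:0 Mu:1 Ld:1 B:1 rd:0 wr:1>

issued = [0, 1]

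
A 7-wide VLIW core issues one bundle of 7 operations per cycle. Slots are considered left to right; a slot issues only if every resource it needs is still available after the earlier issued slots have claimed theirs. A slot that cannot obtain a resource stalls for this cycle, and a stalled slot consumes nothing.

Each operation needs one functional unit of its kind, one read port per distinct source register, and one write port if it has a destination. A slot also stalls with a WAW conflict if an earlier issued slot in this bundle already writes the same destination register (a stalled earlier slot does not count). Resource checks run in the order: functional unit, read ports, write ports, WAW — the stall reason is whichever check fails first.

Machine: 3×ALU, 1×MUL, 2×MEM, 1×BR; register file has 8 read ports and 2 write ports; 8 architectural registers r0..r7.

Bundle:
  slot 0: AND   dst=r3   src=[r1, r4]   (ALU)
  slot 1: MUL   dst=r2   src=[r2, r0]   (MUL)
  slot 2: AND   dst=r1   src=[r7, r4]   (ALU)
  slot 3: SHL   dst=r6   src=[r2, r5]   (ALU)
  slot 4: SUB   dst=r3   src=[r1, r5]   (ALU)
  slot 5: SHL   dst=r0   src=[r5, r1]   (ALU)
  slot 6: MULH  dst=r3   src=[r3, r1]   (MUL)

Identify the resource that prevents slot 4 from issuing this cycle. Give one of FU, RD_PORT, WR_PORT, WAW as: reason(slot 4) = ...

reason(slot 4) = WR_PORT

(0) want 1×ALU +2rd +1wr — yes → AL2|MU1|ME2|BR1|rd6|wr1
(1) want 1×MUL +2rd +1wr — yes → AL2|MU0|ME2|BR1|rd4|wr0
(2) want 1×ALU +2rd +1wr — WR_PORT → AL2|MU0|ME2|BR1|rd4|wr0
(3) want 1×ALU +2rd +1wr — WR_PORT → AL2|MU0|ME2|BR1|rd4|wr0
(4) want 1×ALU +2rd +1wr — WR_PORT → AL2|MU0|ME2|BR1|rd4|wr0
(5) want 1×ALU +2rd +1wr — WR_PORT → AL2|MU0|ME2|BR1|rd4|wr0
(6) want 1×MUL +2rd +1wr — FU → AL2|MU0|ME2|BR1|rd4|wr0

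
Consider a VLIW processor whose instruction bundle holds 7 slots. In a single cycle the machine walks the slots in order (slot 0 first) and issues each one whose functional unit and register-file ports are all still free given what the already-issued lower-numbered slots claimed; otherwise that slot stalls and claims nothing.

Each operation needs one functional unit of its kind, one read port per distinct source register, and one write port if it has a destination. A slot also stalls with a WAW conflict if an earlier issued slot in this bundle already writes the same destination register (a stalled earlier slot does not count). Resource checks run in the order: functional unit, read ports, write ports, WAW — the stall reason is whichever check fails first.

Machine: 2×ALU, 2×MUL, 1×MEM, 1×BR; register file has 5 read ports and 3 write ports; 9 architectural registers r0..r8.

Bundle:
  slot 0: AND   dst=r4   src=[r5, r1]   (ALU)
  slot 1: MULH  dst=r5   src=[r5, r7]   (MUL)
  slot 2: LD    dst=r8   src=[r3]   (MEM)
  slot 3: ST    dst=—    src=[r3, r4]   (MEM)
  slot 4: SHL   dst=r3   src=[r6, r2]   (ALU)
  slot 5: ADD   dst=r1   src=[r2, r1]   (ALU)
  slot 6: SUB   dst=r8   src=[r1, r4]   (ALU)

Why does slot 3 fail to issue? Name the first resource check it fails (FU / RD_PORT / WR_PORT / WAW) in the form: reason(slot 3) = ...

  0. ALU→r4 ⇒ go  {1A/2Mu/1Ld/1B | 3r 2w}
  1. MUL→r5 ⇒ go  {1A/1Mu/1Ld/1B | 1r 1w}
  2. MEM→r8 ⇒ go  {1A/1Mu/0Ld/1B | 0r 0w}
  3. MEM ⇒ no(FU)  {1A/1Mu/0Ld/1B | 0r 0w}
  4. ALU→r3 ⇒ no(RD_PORT)  {1A/1Mu/0Ld/1B | 0r 0w}
  5. ALU→r1 ⇒ no(RD_PORT)  {1A/1Mu/0Ld/1B | 0r 0w}
  6. ALU→r8 ⇒ no(RD_PORT)  {1A/1Mu/0Ld/1B | 0r 0w}

reason(slot 3) = FU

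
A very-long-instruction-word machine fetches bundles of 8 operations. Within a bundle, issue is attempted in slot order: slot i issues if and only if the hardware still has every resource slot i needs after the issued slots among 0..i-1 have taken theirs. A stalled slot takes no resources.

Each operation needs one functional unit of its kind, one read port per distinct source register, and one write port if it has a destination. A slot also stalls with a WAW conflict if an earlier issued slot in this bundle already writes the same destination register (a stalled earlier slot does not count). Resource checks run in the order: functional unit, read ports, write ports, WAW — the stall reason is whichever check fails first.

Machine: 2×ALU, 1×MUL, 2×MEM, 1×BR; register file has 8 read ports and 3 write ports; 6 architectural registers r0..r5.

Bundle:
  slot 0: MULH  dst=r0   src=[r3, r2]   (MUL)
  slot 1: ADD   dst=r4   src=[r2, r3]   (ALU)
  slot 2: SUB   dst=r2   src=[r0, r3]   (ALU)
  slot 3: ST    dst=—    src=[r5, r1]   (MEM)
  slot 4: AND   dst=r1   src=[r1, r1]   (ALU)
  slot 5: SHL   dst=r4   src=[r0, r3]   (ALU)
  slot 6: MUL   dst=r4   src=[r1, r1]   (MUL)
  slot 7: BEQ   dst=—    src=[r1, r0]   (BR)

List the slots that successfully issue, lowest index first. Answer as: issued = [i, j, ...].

#0 MUL src=r3,r2 dispatched  <A:2 Mu:0 Ld:2 B:1 rd:6 wr:2>
#1 ALU src=r2,r3 dispatched  <A:1 Mu:0 Ld:2 B:1 rd:4 wr:1>
#2 ALU src=r0,r3 dispatched  <A:0 Mu:0 Ld:2 B:1 rd:2 wr:0>
#3 MEM src=r5,r1 dispatched  <A:0 Mu:0 Ld:1 B:1 rd:0 wr:0>
#4 ALU src=r1,r1 held:FU  <A:0 Mu:0 Ld:1 B:1 rd:0 wr:0>
#5 ALU src=r0,r3 held:FU  <A:0 Mu:0 Ld:1 B:1 rd:0 wr:0>
#6 MUL src=r1,r1 held:FU  <A:0 Mu:0 Ld:1 B:1 rd:0 wr:0>
#7 BR src=r1,r0 held:RD_PORT  <A:0 Mu:0 Ld:1 B:1 rd:0 wr:0>

issued = [0, 1, 2, 3]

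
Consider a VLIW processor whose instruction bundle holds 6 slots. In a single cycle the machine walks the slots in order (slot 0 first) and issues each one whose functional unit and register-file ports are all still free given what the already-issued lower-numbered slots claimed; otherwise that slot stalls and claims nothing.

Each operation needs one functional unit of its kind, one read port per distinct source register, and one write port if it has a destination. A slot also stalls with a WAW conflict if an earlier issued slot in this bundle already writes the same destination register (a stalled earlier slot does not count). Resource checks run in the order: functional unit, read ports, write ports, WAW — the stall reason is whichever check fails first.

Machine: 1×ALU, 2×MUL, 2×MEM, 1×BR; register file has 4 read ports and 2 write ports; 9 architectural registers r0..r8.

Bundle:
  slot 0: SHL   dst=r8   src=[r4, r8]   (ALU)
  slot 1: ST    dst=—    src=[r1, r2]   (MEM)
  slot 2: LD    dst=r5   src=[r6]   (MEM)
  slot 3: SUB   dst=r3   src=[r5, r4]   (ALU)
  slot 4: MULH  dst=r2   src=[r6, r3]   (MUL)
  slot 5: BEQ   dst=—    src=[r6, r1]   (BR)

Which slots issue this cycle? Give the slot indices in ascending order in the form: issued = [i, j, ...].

issued = [0, 1]

  0. ALU→r8 ⇒ go  {0A/2Mu/2Ld/1B | 2r 1w}
  1. MEM ⇒ go  {0A/2Mu/1Ld/1B | 0r 1w}
  2. MEM→r5 ⇒ no(RD_PORT)  {0A/2Mu/1Ld/1B | 0r 1w}
  3. ALU→r3 ⇒ no(FU)  {0A/2Mu/1Ld/1B | 0r 1w}
  4. MUL→r2 ⇒ no(RD_PORT)  {0A/2Mu/1Ld/1B | 0r 1w}
  5. BR ⇒ no(RD_PORT)  {0A/2Mu/1Ld/1B | 0r 1w}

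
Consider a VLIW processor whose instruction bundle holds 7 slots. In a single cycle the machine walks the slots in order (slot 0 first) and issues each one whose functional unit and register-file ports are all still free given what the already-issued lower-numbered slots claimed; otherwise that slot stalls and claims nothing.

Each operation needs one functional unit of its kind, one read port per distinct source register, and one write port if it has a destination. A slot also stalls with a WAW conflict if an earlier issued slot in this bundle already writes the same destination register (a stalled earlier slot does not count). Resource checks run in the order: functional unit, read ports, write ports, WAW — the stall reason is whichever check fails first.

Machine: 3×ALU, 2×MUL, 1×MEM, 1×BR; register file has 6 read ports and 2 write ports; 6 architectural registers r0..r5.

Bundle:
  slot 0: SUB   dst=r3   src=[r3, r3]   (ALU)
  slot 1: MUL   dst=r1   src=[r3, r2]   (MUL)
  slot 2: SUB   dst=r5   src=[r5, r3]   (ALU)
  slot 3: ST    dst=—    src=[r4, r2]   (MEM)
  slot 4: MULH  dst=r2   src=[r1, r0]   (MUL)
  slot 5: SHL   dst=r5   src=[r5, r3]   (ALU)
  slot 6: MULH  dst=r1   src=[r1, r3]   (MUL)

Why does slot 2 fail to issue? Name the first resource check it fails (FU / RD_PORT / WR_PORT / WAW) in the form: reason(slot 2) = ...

reason(slot 2) = WR_PORT

#0 ALU src=r3,r3 dispatched  <A:2 Mu:2 Ld:1 B:1 rd:5 wr:1>
#1 MUL src=r3,r2 dispatched  <A:2 Mu:1 Ld:1 B:1 rd:3 wr:0>
#2 ALU src=r5,r3 held:WR_PORT  <A:2 Mu:1 Ld:1 B:1 rd:3 wr:0>
#3 MEM src=r4,r2 dispatched  <A:2 Mu:1 Ld:0 B:1 rd:1 wr:0>
#4 MUL src=r1,r0 held:RD_PORT  <A:2 Mu:1 Ld:0 B:1 rd:1 wr:0>
#5 ALU src=r5,r3 held:RD_PORT  <A:2 Mu:1 Ld:0 B:1 rd:1 wr:0>
#6 MUL src=r1,r3 held:RD_PORT  <A:2 Mu:1 Ld:0 B:1 rd:1 wr:0>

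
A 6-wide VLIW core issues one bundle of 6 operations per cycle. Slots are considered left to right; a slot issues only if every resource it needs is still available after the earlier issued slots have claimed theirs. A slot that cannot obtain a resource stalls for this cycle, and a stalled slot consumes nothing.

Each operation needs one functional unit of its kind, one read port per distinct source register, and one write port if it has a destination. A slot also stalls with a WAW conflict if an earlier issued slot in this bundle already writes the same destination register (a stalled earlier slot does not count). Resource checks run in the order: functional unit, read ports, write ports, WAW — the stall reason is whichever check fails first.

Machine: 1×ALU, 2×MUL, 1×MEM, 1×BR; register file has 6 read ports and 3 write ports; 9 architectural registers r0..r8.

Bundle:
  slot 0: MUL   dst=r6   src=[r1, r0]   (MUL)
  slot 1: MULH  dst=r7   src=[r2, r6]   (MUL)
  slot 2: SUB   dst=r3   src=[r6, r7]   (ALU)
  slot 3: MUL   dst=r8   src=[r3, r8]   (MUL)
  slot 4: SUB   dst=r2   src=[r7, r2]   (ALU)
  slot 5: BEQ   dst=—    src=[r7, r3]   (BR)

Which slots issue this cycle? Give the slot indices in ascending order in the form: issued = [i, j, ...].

(0) want 1×MUL +2rd +1wr — yes → AL1|MU1|ME1|BR1|rd4|wr2
(1) want 1×MUL +2rd +1wr — yes → AL1|MU0|ME1|BR1|rd2|wr1
(2) want 1×ALU +2rd +1wr — yes → AL0|MU0|ME1|BR1|rd0|wr0
(3) want 1×MUL +2rd +1wr — FU → AL0|MU0|ME1|BR1|rd0|wr0
(4) want 1×ALU +2rd +1wr — FU → AL0|MU0|ME1|BR1|rd0|wr0
(5) want 1×BR +2rd +0wr — RD_PORT → AL0|MU0|ME1|BR1|rd0|wr0

issued = [0, 1, 2]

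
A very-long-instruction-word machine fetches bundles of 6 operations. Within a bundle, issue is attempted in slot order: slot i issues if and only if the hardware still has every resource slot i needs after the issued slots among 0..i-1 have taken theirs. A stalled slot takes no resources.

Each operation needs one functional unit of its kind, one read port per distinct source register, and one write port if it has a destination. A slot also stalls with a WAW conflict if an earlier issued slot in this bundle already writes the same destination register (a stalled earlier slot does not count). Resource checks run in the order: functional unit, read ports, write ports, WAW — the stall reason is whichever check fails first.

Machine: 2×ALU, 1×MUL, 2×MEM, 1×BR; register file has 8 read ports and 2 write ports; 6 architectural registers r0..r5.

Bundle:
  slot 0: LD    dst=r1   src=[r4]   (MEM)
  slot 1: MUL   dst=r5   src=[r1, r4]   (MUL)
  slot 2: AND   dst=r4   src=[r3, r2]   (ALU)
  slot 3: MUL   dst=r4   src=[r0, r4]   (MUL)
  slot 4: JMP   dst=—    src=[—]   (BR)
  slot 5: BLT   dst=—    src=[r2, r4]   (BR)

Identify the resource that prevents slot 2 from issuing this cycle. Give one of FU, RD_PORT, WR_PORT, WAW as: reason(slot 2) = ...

reason(slot 2) = WR_PORT

  0. MEM→r1 ⇒ go  {2A/1Mu/1Ld/1B | 7r 1w}
  1. MUL→r5 ⇒ go  {2A/0Mu/1Ld/1B | 5r 0w}
  2. ALU→r4 ⇒ no(WR_PORT)  {2A/0Mu/1Ld/1B | 5r 0w}
  3. MUL→r4 ⇒ no(FU)  {2A/0Mu/1Ld/1B | 5r 0w}
  4. BR ⇒ go  {2A/0Mu/1Ld/0B | 5r 0w}
  5. BR ⇒ no(FU)  {2A/0Mu/1Ld/0B | 5r 0w}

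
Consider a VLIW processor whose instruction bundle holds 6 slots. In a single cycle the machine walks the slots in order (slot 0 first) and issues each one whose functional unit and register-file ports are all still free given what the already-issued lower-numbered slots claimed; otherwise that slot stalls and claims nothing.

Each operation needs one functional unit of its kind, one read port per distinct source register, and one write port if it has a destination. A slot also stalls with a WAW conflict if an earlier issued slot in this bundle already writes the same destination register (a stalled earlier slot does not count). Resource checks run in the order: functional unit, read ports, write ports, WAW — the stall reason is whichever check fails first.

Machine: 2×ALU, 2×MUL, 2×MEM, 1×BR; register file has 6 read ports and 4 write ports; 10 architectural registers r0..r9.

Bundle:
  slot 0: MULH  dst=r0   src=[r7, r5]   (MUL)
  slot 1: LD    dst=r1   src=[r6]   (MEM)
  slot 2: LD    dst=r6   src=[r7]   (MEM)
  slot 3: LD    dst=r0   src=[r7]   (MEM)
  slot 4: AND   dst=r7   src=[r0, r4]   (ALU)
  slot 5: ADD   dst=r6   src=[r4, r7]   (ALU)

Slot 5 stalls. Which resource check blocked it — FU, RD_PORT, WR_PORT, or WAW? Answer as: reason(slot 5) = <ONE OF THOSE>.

#0 MUL src=r7,r5 dispatched  <A:2 Mu:1 Ld:2 B:1 rd:4 wr:3>
#1 MEM src=r6 dispatched  <A:2 Mu:1 Ld:1 B:1 rd:3 wr:2>
#2 MEM src=r7 dispatched  <A:2 Mu:1 Ld:0 B:1 rd:2 wr:1>
#3 MEM src=r7 held:FU  <A:2 Mu:1 Ld:0 B:1 rd:2 wr:1>
#4 ALU src=r0,r4 dispatched  <A:1 Mu:1 Ld:0 B:1 rd:0 wr:0>
#5 ALU src=r4,r7 held:RD_PORT  <A:1 Mu:1 Ld:0 B:1 rd:0 wr:0>

reason(slot 5) = RD_PORT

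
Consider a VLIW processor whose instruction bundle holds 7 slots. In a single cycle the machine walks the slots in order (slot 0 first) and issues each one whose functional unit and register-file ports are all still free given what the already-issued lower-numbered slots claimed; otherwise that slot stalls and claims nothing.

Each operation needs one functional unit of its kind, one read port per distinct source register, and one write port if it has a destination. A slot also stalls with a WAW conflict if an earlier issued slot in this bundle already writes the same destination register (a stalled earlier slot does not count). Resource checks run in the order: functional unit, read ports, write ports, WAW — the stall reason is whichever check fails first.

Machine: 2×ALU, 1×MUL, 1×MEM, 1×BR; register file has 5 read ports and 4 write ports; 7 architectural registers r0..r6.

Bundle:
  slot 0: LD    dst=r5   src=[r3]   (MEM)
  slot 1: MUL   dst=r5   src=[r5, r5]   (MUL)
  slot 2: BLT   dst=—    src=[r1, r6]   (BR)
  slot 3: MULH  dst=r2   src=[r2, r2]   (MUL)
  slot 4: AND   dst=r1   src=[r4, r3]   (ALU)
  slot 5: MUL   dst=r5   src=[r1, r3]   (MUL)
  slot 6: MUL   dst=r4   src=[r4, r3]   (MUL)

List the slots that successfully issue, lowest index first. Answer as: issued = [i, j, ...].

(0) want 1×MEM +1rd +1wr — yes → AL2|MU1|ME0|BR1|rd4|wr3
(1) want 1×MUL +1rd +1wr — WAW → AL2|MU1|ME0|BR1|rd4|wr3
(2) want 1×BR +2rd +0wr — yes → AL2|MU1|ME0|BR0|rd2|wr3
(3) want 1×MUL +1rd +1wr — yes → AL2|MU0|ME0|BR0|rd1|wr2
(4) want 1×ALU +2rd +1wr — RD_PORT → AL2|MU0|ME0|BR0|rd1|wr2
(5) want 1×MUL +2rd +1wr — FU → AL2|MU0|ME0|BR0|rd1|wr2
(6) want 1×MUL +2rd +1wr — FU → AL2|MU0|ME0|BR0|rd1|wr2

issued = [0, 2, 3]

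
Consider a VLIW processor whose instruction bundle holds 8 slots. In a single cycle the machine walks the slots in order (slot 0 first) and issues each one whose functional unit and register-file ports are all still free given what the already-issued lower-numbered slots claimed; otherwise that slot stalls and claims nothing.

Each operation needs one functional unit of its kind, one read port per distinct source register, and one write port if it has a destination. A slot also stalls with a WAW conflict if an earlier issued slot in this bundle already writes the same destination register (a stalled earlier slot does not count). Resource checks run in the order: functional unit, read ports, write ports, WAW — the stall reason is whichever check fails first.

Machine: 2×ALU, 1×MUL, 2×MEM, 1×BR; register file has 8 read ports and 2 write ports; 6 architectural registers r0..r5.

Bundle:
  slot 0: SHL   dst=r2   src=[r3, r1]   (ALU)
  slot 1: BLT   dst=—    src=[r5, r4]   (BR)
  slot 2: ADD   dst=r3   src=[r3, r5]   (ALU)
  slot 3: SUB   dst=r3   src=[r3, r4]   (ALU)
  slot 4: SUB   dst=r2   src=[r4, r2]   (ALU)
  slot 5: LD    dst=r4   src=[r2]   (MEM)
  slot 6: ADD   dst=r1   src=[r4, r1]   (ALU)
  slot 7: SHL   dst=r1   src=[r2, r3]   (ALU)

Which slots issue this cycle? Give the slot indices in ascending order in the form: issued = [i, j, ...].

issued = [0, 1, 2]

slot 0 (ALU): ISSUE — free A1,Mu1,Ld2,B1 rp6 wp1
slot 1 (BR): ISSUE — free A1,Mu1,Ld2,B0 rp4 wp1
slot 2 (ALU): ISSUE — free A0,Mu1,Ld2,B0 rp2 wp0
slot 3 (ALU): stall FU — free A0,Mu1,Ld2,B0 rp2 wp0
slot 4 (ALU): stall FU — free A0,Mu1,Ld2,B0 rp2 wp0
slot 5 (MEM): stall WR_PORT — free A0,Mu1,Ld2,B0 rp2 wp0
slot 6 (ALU): stall FU — free A0,Mu1,Ld2,B0 rp2 wp0
slot 7 (ALU): stall FU — free A0,Mu1,Ld2,B0 rp2 wp0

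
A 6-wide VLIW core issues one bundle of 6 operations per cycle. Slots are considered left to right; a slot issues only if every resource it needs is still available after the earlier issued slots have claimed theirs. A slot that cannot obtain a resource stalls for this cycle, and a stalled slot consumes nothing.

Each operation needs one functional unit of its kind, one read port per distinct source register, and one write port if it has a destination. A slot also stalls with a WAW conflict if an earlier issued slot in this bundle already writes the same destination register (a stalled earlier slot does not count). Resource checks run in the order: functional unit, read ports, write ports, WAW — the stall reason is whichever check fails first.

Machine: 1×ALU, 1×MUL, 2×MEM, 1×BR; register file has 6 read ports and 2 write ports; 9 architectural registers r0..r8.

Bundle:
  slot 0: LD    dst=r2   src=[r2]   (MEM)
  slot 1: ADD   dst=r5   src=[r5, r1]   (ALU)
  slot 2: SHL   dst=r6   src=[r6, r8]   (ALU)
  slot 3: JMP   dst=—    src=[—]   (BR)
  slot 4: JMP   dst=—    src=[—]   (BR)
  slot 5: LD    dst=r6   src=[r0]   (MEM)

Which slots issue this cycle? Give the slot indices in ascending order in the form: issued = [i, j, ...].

issued = [0, 1, 3]

  0. MEM→r2 ⇒ go  {1A/1Mu/1Ld/1B | 5r 1w}
  1. ALU→r5 ⇒ go  {0A/1Mu/1Ld/1B | 3r 0w}
  2. ALU→r6 ⇒ no(FU)  {0A/1Mu/1Ld/1B | 3r 0w}
  3. BR ⇒ go  {0A/1Mu/1Ld/0B | 3r 0w}
  4. BR ⇒ no(FU)  {0A/1Mu/1Ld/0B | 3r 0w}
  5. MEM→r6 ⇒ no(WR_PORT)  {0A/1Mu/1Ld/0B | 3r 0w}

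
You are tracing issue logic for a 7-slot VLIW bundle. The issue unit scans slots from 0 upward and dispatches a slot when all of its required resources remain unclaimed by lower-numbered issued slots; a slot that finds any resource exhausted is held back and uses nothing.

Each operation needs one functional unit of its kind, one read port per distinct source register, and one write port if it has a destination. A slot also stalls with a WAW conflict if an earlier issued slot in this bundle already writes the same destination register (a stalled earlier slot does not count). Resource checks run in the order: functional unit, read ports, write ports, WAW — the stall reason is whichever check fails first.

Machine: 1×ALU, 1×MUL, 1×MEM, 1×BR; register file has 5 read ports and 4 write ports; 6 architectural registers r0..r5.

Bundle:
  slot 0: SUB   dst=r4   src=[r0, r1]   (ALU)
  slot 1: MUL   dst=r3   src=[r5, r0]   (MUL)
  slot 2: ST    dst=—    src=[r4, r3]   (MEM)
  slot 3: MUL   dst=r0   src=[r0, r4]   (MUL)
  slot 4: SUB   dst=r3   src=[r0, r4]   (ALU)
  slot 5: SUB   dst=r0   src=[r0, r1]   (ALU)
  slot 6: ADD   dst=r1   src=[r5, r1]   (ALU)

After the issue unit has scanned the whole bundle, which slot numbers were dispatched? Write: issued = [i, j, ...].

slot 0 (ALU): ISSUE — free A0,Mu1,Ld1,B1 rp3 wp3
slot 1 (MUL): ISSUE — free A0,Mu0,Ld1,B1 rp1 wp2
slot 2 (MEM): stall RD_PORT — free A0,Mu0,Ld1,B1 rp1 wp2
slot 3 (MUL): stall FU — free A0,Mu0,Ld1,B1 rp1 wp2
slot 4 (ALU): stall FU — free A0,Mu0,Ld1,B1 rp1 wp2
slot 5 (ALU): stall FU — free A0,Mu0,Ld1,B1 rp1 wp2
slot 6 (ALU): stall FU — free A0,Mu0,Ld1,B1 rp1 wp2

issued = [0, 1]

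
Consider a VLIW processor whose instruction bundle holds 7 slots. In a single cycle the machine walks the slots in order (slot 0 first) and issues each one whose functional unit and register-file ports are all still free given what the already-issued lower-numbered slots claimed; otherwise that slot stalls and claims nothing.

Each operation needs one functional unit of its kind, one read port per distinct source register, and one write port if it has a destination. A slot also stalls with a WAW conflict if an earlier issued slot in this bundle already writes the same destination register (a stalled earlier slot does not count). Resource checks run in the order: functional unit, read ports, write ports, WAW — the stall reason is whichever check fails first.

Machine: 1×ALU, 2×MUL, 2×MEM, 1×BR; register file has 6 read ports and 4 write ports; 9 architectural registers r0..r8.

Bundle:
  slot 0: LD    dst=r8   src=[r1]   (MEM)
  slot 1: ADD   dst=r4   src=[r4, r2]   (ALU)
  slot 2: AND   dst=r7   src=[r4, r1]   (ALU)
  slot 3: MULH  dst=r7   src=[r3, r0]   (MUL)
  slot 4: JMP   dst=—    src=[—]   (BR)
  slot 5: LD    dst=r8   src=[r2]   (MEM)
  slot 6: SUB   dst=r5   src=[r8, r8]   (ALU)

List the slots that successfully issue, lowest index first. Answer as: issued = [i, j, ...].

issued = [0, 1, 3, 4]

  0. MEM→r8 ⇒ go  {1A/2Mu/1Ld/1B | 5r 3w}
  1. ALU→r4 ⇒ go  {0A/2Mu/1Ld/1B | 3r 2w}
  2. ALU→r7 ⇒ no(FU)  {0A/2Mu/1Ld/1B | 3r 2w}
  3. MUL→r7 ⇒ go  {0A/1Mu/1Ld/1B | 1r 1w}
  4. BR ⇒ go  {0A/1Mu/1Ld/0B | 1r 1w}
  5. MEM→r8 ⇒ no(WAW)  {0A/1Mu/1Ld/0B | 1r 1w}
  6. ALU→r5 ⇒ no(FU)  {0A/1Mu/1Ld/0B | 1r 1w}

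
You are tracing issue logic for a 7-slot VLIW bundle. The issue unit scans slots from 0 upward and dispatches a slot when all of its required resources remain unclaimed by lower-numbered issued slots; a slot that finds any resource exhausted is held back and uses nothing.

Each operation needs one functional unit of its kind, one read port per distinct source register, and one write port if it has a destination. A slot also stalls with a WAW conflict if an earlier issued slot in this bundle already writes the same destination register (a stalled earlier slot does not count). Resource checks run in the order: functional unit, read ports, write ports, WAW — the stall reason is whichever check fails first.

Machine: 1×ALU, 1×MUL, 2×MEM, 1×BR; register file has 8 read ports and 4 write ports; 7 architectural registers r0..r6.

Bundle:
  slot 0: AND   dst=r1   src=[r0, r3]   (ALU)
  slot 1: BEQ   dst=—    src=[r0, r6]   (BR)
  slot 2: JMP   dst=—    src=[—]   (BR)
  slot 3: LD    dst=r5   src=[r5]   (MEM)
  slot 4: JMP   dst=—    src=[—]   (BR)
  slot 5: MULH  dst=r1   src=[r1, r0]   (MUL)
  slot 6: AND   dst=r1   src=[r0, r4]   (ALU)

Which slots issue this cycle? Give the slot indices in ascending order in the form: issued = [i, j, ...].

issued = [0, 1, 3]

slot 0 (ALU): ISSUE — free A0,Mu1,Ld2,B1 rp6 wp3
slot 1 (BR): ISSUE — free A0,Mu1,Ld2,B0 rp4 wp3
slot 2 (BR): stall FU — free A0,Mu1,Ld2,B0 rp4 wp3
slot 3 (MEM): ISSUE — free A0,Mu1,Ld1,B0 rp3 wp2
slot 4 (BR): stall FU — free A0,Mu1,Ld1,B0 rp3 wp2
slot 5 (MUL): stall WAW — free A0,Mu1,Ld1,B0 rp3 wp2
slot 6 (ALU): stall FU — free A0,Mu1,Ld1,B0 rp3 wp2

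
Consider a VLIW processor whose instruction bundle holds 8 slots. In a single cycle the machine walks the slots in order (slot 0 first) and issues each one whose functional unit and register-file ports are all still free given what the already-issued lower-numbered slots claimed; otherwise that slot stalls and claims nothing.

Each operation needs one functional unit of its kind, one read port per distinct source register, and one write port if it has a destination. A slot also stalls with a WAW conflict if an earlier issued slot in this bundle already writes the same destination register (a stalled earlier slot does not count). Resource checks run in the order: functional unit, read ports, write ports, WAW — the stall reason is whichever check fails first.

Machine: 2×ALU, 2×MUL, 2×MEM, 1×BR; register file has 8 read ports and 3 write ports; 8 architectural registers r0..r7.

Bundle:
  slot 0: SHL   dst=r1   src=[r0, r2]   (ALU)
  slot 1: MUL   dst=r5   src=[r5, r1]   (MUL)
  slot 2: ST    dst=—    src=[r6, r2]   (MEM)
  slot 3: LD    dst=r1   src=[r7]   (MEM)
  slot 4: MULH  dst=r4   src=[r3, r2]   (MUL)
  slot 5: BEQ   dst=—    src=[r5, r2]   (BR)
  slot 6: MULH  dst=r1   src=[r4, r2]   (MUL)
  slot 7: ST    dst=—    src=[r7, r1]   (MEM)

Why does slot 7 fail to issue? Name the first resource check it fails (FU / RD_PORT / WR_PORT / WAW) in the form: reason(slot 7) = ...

#0 ALU src=r0,r2 dispatched  <A:1 Mu:2 Ld:2 B:1 rd:6 wr:2>
#1 MUL src=r5,r1 dispatched  <A:1 Mu:1 Ld:2 B:1 rd:4 wr:1>
#2 MEM src=r6,r2 dispatched  <A:1 Mu:1 Ld:1 B:1 rd:2 wr:1>
#3 MEM src=r7 held:WAW  <A:1 Mu:1 Ld:1 B:1 rd:2 wr:1>
#4 MUL src=r3,r2 dispatched  <A:1 Mu:0 Ld:1 B:1 rd:0 wr:0>
#5 BR src=r5,r2 held:RD_PORT  <A:1 Mu:0 Ld:1 B:1 rd:0 wr:0>
#6 MUL src=r4,r2 held:FU  <A:1 Mu:0 Ld:1 B:1 rd:0 wr:0>
#7 MEM src=r7,r1 held:RD_PORT  <A:1 Mu:0 Ld:1 B:1 rd:0 wr:0>

reason(slot 7) = RD_PORT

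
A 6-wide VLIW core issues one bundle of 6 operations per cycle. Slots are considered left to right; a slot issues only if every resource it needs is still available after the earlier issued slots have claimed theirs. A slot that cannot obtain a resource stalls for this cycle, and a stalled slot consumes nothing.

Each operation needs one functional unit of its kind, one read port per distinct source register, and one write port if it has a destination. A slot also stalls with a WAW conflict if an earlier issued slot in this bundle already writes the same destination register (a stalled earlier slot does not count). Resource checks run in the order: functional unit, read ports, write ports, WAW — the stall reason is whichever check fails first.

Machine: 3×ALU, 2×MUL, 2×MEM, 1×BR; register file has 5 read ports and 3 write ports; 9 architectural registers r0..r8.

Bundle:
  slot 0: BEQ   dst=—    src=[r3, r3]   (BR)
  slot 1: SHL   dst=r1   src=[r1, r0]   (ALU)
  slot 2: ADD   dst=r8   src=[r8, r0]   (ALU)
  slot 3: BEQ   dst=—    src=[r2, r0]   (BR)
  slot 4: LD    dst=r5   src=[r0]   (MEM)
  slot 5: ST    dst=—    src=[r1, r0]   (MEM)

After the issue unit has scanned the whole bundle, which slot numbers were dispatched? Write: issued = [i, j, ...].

(0) want 1×BR +1rd +0wr — yes → AL3|MU2|ME2|BR0|rd4|wr3
(1) want 1×ALU +2rd +1wr — yes → AL2|MU2|ME2|BR0|rd2|wr2
(2) want 1×ALU +2rd +1wr — yes → AL1|MU2|ME2|BR0|rd0|wr1
(3) want 1×BR +2rd +0wr — FU → AL1|MU2|ME2|BR0|rd0|wr1
(4) want 1×MEM +1rd +1wr — RD_PORT → AL1|MU2|ME2|BR0|rd0|wr1
(5) want 1×MEM +2rd +0wr — RD_PORT → AL1|MU2|ME2|BR0|rd0|wr1

issued = [0, 1, 2]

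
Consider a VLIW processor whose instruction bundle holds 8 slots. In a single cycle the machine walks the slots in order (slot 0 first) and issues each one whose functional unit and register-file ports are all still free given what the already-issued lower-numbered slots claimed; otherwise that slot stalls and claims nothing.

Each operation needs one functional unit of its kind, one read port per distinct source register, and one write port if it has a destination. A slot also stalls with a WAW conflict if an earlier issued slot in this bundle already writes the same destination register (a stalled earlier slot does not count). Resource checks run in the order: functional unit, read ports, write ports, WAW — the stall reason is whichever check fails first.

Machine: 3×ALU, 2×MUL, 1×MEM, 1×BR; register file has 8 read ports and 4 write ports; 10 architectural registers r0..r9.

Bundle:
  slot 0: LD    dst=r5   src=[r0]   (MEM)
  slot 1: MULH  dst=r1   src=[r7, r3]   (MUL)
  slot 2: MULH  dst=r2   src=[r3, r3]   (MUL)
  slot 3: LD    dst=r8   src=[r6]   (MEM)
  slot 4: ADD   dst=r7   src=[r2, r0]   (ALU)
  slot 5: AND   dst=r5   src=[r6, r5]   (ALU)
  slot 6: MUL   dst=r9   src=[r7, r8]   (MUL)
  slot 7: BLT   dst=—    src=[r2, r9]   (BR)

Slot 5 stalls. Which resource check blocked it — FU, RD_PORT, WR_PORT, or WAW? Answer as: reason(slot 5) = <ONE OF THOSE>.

slot 0 (MEM): ISSUE — free A3,Mu2,Ld0,B1 rp7 wp3
slot 1 (MUL): ISSUE — free A3,Mu1,Ld0,B1 rp5 wp2
slot 2 (MUL): ISSUE — free A3,Mu0,Ld0,B1 rp4 wp1
slot 3 (MEM): stall FU — free A3,Mu0,Ld0,B1 rp4 wp1
slot 4 (ALU): ISSUE — free A2,Mu0,Ld0,B1 rp2 wp0
slot 5 (ALU): stall WR_PORT — free A2,Mu0,Ld0,B1 rp2 wp0
slot 6 (MUL): stall FU — free A2,Mu0,Ld0,B1 rp2 wp0
slot 7 (BR): ISSUE — free A2,Mu0,Ld0,B0 rp0 wp0

reason(slot 5) = WR_PORT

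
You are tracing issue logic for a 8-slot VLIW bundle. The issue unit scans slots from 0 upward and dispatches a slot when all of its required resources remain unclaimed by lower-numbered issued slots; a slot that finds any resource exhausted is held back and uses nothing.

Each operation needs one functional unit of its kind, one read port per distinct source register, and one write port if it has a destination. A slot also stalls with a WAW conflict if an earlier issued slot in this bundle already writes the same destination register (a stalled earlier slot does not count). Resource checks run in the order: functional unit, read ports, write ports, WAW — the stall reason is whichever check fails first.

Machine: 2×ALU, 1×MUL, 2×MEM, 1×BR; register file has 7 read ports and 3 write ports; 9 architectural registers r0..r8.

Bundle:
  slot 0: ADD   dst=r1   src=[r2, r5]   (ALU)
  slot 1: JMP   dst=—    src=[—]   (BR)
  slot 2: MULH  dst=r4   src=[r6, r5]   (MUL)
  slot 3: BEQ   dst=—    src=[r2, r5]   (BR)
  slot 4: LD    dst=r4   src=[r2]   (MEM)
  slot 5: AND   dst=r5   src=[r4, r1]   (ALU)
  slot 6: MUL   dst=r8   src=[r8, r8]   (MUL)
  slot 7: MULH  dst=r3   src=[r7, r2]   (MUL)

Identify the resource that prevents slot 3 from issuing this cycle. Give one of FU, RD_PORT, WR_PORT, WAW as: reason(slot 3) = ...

[0] ALU needs rd=2 wr=1: ok; after: ALU=1 MUL=1 MEM=2 BR=1, R=5, W=2
[1] BR needs rd=0 wr=0: ok; after: ALU=1 MUL=1 MEM=2 BR=0, R=5, W=2
[2] MUL needs rd=2 wr=1: ok; after: ALU=1 MUL=0 MEM=2 BR=0, R=3, W=1
[3] BR needs rd=2 wr=0: FU; after: ALU=1 MUL=0 MEM=2 BR=0, R=3, W=1
[4] MEM needs rd=1 wr=1: WAW; after: ALU=1 MUL=0 MEM=2 BR=0, R=3, W=1
[5] ALU needs rd=2 wr=1: ok; after: ALU=0 MUL=0 MEM=2 BR=0, R=1, W=0
[6] MUL needs rd=1 wr=1: FU; after: ALU=0 MUL=0 MEM=2 BR=0, R=1, W=0
[7] MUL needs rd=2 wr=1: FU; after: ALU=0 MUL=0 MEM=2 BR=0, R=1, W=0

reason(slot 3) = FU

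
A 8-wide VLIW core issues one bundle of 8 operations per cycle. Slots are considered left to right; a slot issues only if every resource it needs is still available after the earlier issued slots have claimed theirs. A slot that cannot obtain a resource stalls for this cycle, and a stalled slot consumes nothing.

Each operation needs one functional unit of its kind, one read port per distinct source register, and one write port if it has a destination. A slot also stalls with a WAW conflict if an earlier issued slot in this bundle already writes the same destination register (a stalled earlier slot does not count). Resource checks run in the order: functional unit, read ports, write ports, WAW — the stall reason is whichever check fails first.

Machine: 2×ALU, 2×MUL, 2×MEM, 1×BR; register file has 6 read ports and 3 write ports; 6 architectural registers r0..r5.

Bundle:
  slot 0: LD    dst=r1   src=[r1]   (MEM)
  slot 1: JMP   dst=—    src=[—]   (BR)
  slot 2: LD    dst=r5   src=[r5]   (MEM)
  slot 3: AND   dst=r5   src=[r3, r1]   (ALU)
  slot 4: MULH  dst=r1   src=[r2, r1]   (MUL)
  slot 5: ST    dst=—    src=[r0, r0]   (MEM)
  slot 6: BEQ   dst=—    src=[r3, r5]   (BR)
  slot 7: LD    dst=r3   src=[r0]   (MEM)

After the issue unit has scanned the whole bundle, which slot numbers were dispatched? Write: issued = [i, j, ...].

issued = [0, 1, 2]

  0. MEM→r1 ⇒ go  {2A/2Mu/1Ld/1B | 5r 2w}
  1. BR ⇒ go  {2A/2Mu/1Ld/0B | 5r 2w}
  2. MEM→r5 ⇒ go  {2A/2Mu/0Ld/0B | 4r 1w}
  3. ALU→r5 ⇒ no(WAW)  {2A/2Mu/0Ld/0B | 4r 1w}
  4. MUL→r1 ⇒ no(WAW)  {2A/2Mu/0Ld/0B | 4r 1w}
  5. MEM ⇒ no(FU)  {2A/2Mu/0Ld/0B | 4r 1w}
  6. BR ⇒ no(FU)  {2A/2Mu/0Ld/0B | 4r 1w}
  7. MEM→r3 ⇒ no(FU)  {2A/2Mu/0Ld/0B | 4r 1w}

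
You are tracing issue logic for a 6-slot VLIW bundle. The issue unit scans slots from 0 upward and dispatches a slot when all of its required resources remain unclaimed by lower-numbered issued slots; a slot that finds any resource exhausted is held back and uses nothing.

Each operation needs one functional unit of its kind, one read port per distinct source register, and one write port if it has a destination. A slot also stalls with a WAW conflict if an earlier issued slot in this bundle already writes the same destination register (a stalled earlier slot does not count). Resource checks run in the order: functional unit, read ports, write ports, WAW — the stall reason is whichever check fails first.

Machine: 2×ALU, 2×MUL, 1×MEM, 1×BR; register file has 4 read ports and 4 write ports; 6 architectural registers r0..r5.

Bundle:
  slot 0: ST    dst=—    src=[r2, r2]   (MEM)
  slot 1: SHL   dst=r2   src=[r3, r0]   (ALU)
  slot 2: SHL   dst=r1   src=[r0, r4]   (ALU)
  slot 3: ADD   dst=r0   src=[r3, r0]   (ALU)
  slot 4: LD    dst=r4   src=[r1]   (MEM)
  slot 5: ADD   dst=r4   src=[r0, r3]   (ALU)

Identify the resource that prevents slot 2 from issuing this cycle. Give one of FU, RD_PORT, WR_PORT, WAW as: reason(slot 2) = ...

slot 0 (MEM): ISSUE — free A2,Mu2,Ld0,B1 rp3 wp4
slot 1 (ALU): ISSUE — free A1,Mu2,Ld0,B1 rp1 wp3
slot 2 (ALU): stall RD_PORT — free A1,Mu2,Ld0,B1 rp1 wp3
slot 3 (ALU): stall RD_PORT — free A1,Mu2,Ld0,B1 rp1 wp3
slot 4 (MEM): stall FU — free A1,Mu2,Ld0,B1 rp1 wp3
slot 5 (ALU): stall RD_PORT — free A1,Mu2,Ld0,B1 rp1 wp3

reason(slot 2) = RD_PORT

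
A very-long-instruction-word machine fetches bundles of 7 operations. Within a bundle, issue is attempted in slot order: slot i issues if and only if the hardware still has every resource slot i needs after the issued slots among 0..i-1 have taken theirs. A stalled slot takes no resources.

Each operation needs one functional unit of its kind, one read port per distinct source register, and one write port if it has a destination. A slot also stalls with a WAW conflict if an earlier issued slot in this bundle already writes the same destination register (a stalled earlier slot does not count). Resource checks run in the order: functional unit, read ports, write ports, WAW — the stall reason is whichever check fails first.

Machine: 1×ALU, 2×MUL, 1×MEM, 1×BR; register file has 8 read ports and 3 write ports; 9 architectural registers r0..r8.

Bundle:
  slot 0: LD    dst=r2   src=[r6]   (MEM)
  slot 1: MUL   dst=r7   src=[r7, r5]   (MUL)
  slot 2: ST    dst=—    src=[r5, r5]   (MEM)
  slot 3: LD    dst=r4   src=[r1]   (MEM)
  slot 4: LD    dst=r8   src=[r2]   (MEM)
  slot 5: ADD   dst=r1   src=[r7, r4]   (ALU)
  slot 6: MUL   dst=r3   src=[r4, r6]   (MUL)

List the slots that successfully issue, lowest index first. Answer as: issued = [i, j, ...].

#0 MEM src=r6 dispatched  <A:1 Mu:2 Ld:0 B:1 rd:7 wr:2>
#1 MUL src=r7,r5 dispatched  <A:1 Mu:1 Ld:0 B:1 rd:5 wr:1>
#2 MEM src=r5,r5 held:FU  <A:1 Mu:1 Ld:0 B:1 rd:5 wr:1>
#3 MEM src=r1 held:FU  <A:1 Mu:1 Ld:0 B:1 rd:5 wr:1>
#4 MEM src=r2 held:FU  <A:1 Mu:1 Ld:0 B:1 rd:5 wr:1>
#5 ALU src=r7,r4 dispatched  <A:0 Mu:1 Ld:0 B:1 rd:3 wr:0>
#6 MUL src=r4,r6 held:WR_PORT  <A:0 Mu:1 Ld:0 B:1 rd:3 wr:0>

issued = [0, 1, 5]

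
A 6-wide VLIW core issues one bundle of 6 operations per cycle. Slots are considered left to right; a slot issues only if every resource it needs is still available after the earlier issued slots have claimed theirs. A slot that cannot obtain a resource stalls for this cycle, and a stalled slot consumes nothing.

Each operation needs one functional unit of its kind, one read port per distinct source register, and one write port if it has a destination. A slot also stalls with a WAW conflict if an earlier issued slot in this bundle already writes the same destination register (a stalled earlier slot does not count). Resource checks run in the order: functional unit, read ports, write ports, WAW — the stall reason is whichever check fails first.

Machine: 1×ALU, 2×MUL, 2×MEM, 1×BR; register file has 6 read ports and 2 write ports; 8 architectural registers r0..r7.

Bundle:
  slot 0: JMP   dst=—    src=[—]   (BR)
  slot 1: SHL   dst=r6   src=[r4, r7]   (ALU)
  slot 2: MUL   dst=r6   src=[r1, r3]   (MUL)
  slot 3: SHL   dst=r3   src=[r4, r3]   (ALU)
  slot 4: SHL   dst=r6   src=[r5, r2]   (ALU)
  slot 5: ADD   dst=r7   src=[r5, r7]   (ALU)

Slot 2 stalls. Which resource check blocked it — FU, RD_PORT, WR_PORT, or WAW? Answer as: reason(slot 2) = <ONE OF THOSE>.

(0) want 1×BR +0rd +0wr — yes → AL1|MU2|ME2|BR0|rd6|wr2
(1) want 1×ALU +2rd +1wr — yes → AL0|MU2|ME2|BR0|rd4|wr1
(2) want 1×MUL +2rd +1wr — WAW → AL0|MU2|ME2|BR0|rd4|wr1
(3) want 1×ALU +2rd +1wr — FU → AL0|MU2|ME2|BR0|rd4|wr1
(4) want 1×ALU +2rd +1wr — FU → AL0|MU2|ME2|BR0|rd4|wr1
(5) want 1×ALU +2rd +1wr — FU → AL0|MU2|ME2|BR0|rd4|wr1

reason(slot 2) = WAW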